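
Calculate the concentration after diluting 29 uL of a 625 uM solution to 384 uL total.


C2 = C1 * V1 / V2
C2 = 625 * 29 / 384
C2 = 47.2005 uM

47.2005 uM


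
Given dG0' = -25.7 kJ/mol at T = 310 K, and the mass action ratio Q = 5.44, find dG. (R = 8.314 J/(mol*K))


dG = dG0' + RT * ln(Q) / 1000
dG = -25.7 + 8.314 * 310 * ln(5.44) / 1000
dG = -21.3346 kJ/mol

-21.3346 kJ/mol


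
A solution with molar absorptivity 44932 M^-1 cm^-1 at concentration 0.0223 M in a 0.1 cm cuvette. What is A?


A = epsilon * c * l
A = 44932 * 0.0223 * 0.1
A = 100.1984

100.1984


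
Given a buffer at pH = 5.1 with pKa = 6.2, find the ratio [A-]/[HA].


[A-]/[HA] = 10^(pH - pKa)
= 10^(5.1 - 6.2)
= 0.0794

0.0794


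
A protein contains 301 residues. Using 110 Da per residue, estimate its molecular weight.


MW = n_residues * 110 Da
MW = 301 * 110
MW = 33110 Da

33110 Da


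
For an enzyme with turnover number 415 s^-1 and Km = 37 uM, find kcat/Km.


Catalytic efficiency = kcat / Km
= 415 / 37
= 11.2162 uM^-1*s^-1

11.2162 uM^-1*s^-1


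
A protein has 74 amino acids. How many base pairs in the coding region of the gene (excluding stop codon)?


Each amino acid = 1 codon = 3 bp
bp = 74 * 3 = 222 bp

222 bp


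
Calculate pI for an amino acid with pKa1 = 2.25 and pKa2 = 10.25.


pI = (pKa1 + pKa2) / 2
pI = (2.25 + 10.25) / 2
pI = 6.25

6.25


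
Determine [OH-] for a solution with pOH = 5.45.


[OH-] = 10^(-pOH)
[OH-] = 10^(-5.45)
[OH-] = 3.548e-06 M

3.548e-06 M


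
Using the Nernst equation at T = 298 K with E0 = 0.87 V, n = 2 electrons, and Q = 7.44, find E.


E = E0 - (RT/nF) * ln(Q)
E = 0.87 - (8.314 * 298 / (2 * 96485)) * ln(7.44)
E = 0.8442 V

0.8442 V


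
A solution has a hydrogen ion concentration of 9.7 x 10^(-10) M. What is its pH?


pH = -log10([H+])
pH = -log10(9.7 x 10^(-10))
pH = 9.0132

9.0132


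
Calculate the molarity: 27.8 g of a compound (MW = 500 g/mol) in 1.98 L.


C = (mass / MW) / volume
C = (27.8 / 500) / 1.98
C = 0.0281 M

0.0281 M


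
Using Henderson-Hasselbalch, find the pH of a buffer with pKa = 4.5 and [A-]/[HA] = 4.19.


pH = pKa + log10([A-]/[HA])
pH = 4.5 + log10(4.19)
pH = 5.1222

5.1222


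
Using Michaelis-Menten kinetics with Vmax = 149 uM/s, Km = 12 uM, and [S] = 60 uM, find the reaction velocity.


v = Vmax * [S] / (Km + [S])
v = 149 * 60 / (12 + 60)
v = 124.1667 uM/s

124.1667 uM/s


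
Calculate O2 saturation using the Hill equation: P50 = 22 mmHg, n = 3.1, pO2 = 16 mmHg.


Y = pO2^n / (P50^n + pO2^n)
Y = 16^3.1 / (22^3.1 + 16^3.1)
Y = 27.15%

27.15%


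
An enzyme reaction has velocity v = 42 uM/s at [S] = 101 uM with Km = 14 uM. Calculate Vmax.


Vmax = v * (Km + [S]) / [S]
Vmax = 42 * (14 + 101) / 101
Vmax = 47.8218 uM/s

47.8218 uM/s


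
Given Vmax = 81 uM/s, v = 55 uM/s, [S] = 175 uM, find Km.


Km = [S] * (Vmax - v) / v
Km = 175 * (81 - 55) / 55
Km = 82.7273 uM

82.7273 uM


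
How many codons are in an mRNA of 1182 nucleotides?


codons = nucleotides / 3
codons = 1182 / 3 = 394

394


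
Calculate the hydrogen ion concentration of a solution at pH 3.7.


[H+] = 10^(-pH)
[H+] = 10^(-3.7)
[H+] = 1.995e-04 M

1.995e-04 M


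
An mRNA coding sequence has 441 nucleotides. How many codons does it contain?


codons = nucleotides / 3
codons = 441 / 3 = 147

147


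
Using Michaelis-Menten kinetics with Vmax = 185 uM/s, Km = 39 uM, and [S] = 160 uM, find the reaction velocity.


v = Vmax * [S] / (Km + [S])
v = 185 * 160 / (39 + 160)
v = 148.7437 uM/s

148.7437 uM/s


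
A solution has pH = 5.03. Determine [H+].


[H+] = 10^(-pH)
[H+] = 10^(-5.03)
[H+] = 9.333e-06 M

9.333e-06 M


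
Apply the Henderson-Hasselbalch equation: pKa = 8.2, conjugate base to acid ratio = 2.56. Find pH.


pH = pKa + log10([A-]/[HA])
pH = 8.2 + log10(2.56)
pH = 8.6082

8.6082


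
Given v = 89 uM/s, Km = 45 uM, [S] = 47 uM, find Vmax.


Vmax = v * (Km + [S]) / [S]
Vmax = 89 * (45 + 47) / 47
Vmax = 174.2128 uM/s

174.2128 uM/s


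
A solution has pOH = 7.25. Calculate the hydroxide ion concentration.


[OH-] = 10^(-pOH)
[OH-] = 10^(-7.25)
[OH-] = 5.623e-08 M

5.623e-08 M


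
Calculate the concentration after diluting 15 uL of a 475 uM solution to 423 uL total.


C2 = C1 * V1 / V2
C2 = 475 * 15 / 423
C2 = 16.844 uM

16.844 uM


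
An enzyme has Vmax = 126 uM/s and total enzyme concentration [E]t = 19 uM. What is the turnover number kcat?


kcat = Vmax / [E]t
kcat = 126 / 19
kcat = 6.6316 s^-1

6.6316 s^-1


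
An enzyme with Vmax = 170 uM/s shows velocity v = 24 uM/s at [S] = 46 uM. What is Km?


Km = [S] * (Vmax - v) / v
Km = 46 * (170 - 24) / 24
Km = 279.8333 uM

279.8333 uM


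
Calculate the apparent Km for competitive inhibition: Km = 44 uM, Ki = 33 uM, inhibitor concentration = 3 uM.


Km_app = Km * (1 + [I]/Ki)
Km_app = 44 * (1 + 3/33)
Km_app = 48.0 uM

48.0 uM


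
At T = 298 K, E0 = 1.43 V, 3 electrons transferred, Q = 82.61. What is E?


E = E0 - (RT/nF) * ln(Q)
E = 1.43 - (8.314 * 298 / (3 * 96485)) * ln(82.61)
E = 1.3922 V

1.3922 V


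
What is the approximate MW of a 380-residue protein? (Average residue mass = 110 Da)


MW = n_residues * 110 Da
MW = 380 * 110
MW = 41800 Da

41800 Da


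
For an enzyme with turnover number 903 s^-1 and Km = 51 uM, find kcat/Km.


Catalytic efficiency = kcat / Km
= 903 / 51
= 17.7059 uM^-1*s^-1

17.7059 uM^-1*s^-1


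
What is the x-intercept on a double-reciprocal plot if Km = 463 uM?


x-intercept = -1/Km
= -1/463
= -0.0022 1/uM

-0.0022 1/uM


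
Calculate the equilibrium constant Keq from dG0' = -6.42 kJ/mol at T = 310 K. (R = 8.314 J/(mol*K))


Keq = exp(-dG0 * 1000 / (R * T))
Keq = exp(-(-6.42) * 1000 / (8.314 * 310))
Keq = 12.0726

12.0726


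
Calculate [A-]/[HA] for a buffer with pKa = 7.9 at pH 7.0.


[A-]/[HA] = 10^(pH - pKa)
= 10^(7.0 - 7.9)
= 0.1259

0.1259


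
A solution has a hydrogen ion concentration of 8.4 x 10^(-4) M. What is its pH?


pH = -log10([H+])
pH = -log10(8.4 x 10^(-4))
pH = 3.0757

3.0757


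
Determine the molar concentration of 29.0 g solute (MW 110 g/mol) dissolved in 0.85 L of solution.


C = (mass / MW) / volume
C = (29.0 / 110) / 0.85
C = 0.3102 M

0.3102 M


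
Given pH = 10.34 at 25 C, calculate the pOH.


pOH = 14 - pH
pOH = 14 - 10.34
pOH = 3.66

3.66


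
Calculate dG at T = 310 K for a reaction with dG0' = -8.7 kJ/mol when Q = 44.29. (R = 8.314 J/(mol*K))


dG = dG0' + RT * ln(Q) / 1000
dG = -8.7 + 8.314 * 310 * ln(44.29) / 1000
dG = 1.0701 kJ/mol

1.0701 kJ/mol


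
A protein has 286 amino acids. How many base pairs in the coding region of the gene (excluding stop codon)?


Each amino acid = 1 codon = 3 bp
bp = 286 * 3 = 858 bp

858 bp


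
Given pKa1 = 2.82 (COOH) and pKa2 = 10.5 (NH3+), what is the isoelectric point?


pI = (pKa1 + pKa2) / 2
pI = (2.82 + 10.5) / 2
pI = 6.66

6.66


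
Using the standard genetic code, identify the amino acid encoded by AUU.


Standard genetic code lookup.
Codon AUU -> Ile

Ile


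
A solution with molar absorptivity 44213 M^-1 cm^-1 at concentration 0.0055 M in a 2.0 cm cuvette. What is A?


A = epsilon * c * l
A = 44213 * 0.0055 * 2.0
A = 486.343

486.343


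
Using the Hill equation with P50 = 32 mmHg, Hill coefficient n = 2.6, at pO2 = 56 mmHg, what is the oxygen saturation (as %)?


Y = pO2^n / (P50^n + pO2^n)
Y = 56^2.6 / (32^2.6 + 56^2.6)
Y = 81.08%

81.08%


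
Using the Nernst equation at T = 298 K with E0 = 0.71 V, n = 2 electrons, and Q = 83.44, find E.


E = E0 - (RT/nF) * ln(Q)
E = 0.71 - (8.314 * 298 / (2 * 96485)) * ln(83.44)
E = 0.6532 V

0.6532 V


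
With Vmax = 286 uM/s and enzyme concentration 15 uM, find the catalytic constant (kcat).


kcat = Vmax / [E]t
kcat = 286 / 15
kcat = 19.0667 s^-1

19.0667 s^-1


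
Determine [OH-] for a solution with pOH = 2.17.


[OH-] = 10^(-pOH)
[OH-] = 10^(-2.17)
[OH-] = 0.0068 M

0.0068 M


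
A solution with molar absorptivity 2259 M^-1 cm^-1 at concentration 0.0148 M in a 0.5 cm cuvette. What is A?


A = epsilon * c * l
A = 2259 * 0.0148 * 0.5
A = 16.7166

16.7166


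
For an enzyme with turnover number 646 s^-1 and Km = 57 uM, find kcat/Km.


Catalytic efficiency = kcat / Km
= 646 / 57
= 11.3333 uM^-1*s^-1

11.3333 uM^-1*s^-1


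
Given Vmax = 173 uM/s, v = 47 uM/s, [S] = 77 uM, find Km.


Km = [S] * (Vmax - v) / v
Km = 77 * (173 - 47) / 47
Km = 206.4255 uM

206.4255 uM


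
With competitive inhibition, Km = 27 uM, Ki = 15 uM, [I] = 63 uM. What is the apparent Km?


Km_app = Km * (1 + [I]/Ki)
Km_app = 27 * (1 + 63/15)
Km_app = 140.4 uM

140.4 uM


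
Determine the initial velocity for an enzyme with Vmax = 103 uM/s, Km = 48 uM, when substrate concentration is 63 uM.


v = Vmax * [S] / (Km + [S])
v = 103 * 63 / (48 + 63)
v = 58.4595 uM/s

58.4595 uM/s


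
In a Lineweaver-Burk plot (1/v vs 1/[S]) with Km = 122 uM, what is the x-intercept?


x-intercept = -1/Km
= -1/122
= -0.0082 1/uM

-0.0082 1/uM


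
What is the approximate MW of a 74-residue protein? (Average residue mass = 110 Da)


MW = n_residues * 110 Da
MW = 74 * 110
MW = 8140 Da

8140 Da


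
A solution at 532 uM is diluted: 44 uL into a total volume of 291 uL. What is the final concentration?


C2 = C1 * V1 / V2
C2 = 532 * 44 / 291
C2 = 80.4399 uM

80.4399 uM


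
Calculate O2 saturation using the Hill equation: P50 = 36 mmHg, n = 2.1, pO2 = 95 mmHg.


Y = pO2^n / (P50^n + pO2^n)
Y = 95^2.1 / (36^2.1 + 95^2.1)
Y = 88.47%

88.47%


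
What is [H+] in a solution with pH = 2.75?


[H+] = 10^(-pH)
[H+] = 10^(-2.75)
[H+] = 0.0018 M

0.0018 M


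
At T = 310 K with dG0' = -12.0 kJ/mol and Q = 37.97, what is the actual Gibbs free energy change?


dG = dG0' + RT * ln(Q) / 1000
dG = -12.0 + 8.314 * 310 * ln(37.97) / 1000
dG = -2.6267 kJ/mol

-2.6267 kJ/mol


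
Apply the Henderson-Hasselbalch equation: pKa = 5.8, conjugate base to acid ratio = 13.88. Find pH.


pH = pKa + log10([A-]/[HA])
pH = 5.8 + log10(13.88)
pH = 6.9424

6.9424


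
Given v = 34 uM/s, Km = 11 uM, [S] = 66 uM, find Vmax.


Vmax = v * (Km + [S]) / [S]
Vmax = 34 * (11 + 66) / 66
Vmax = 39.6667 uM/s

39.6667 uM/s


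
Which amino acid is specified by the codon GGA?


Standard genetic code lookup.
Codon GGA -> Gly

Gly


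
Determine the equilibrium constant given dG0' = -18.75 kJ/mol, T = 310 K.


Keq = exp(-dG0 * 1000 / (R * T))
Keq = exp(-(-18.75) * 1000 / (8.314 * 310))
Keq = 1443.668

1443.668


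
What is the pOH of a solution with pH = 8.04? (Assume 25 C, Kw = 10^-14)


pOH = 14 - pH
pOH = 14 - 8.04
pOH = 5.96

5.96


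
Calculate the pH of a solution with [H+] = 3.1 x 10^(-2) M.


pH = -log10([H+])
pH = -log10(3.1 x 10^(-2))
pH = 1.5086

1.5086


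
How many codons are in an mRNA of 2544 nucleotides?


codons = nucleotides / 3
codons = 2544 / 3 = 848

848


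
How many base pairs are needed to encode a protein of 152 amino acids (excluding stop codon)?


Each amino acid = 1 codon = 3 bp
bp = 152 * 3 = 456 bp

456 bp


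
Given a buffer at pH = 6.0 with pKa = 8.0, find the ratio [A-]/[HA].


[A-]/[HA] = 10^(pH - pKa)
= 10^(6.0 - 8.0)
= 0.01

0.01


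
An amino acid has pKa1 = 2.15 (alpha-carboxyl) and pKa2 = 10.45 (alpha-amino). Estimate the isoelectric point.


pI = (pKa1 + pKa2) / 2
pI = (2.15 + 10.45) / 2
pI = 6.3

6.3


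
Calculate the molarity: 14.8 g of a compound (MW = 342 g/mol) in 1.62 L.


C = (mass / MW) / volume
C = (14.8 / 342) / 1.62
C = 0.0267 M

0.0267 M


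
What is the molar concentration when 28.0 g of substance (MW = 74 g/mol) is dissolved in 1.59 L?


C = (mass / MW) / volume
C = (28.0 / 74) / 1.59
C = 0.238 M

0.238 M


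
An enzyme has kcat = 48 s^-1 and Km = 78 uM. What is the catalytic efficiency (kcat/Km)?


Catalytic efficiency = kcat / Km
= 48 / 78
= 0.6154 uM^-1*s^-1

0.6154 uM^-1*s^-1


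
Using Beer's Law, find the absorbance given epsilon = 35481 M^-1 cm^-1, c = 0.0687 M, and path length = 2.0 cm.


A = epsilon * c * l
A = 35481 * 0.0687 * 2.0
A = 4875.0894

4875.0894


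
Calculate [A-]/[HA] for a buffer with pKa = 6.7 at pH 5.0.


[A-]/[HA] = 10^(pH - pKa)
= 10^(5.0 - 6.7)
= 0.02

0.02


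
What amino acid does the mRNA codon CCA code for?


Standard genetic code lookup.
Codon CCA -> Pro

Pro


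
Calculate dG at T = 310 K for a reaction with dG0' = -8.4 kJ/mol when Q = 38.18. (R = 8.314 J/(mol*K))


dG = dG0' + RT * ln(Q) / 1000
dG = -8.4 + 8.314 * 310 * ln(38.18) / 1000
dG = 0.9875 kJ/mol

0.9875 kJ/mol


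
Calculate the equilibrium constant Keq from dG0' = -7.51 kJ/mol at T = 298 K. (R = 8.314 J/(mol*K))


Keq = exp(-dG0 * 1000 / (R * T))
Keq = exp(-(-7.51) * 1000 / (8.314 * 298))
Keq = 20.7219

20.7219


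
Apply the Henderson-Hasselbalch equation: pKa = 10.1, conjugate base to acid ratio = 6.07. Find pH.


pH = pKa + log10([A-]/[HA])
pH = 10.1 + log10(6.07)
pH = 10.8832

10.8832


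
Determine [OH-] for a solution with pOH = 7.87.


[OH-] = 10^(-pOH)
[OH-] = 10^(-7.87)
[OH-] = 1.349e-08 M

1.349e-08 M


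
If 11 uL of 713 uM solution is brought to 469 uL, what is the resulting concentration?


C2 = C1 * V1 / V2
C2 = 713 * 11 / 469
C2 = 16.7228 uM

16.7228 uM


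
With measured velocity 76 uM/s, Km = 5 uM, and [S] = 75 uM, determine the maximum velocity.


Vmax = v * (Km + [S]) / [S]
Vmax = 76 * (5 + 75) / 75
Vmax = 81.0667 uM/s

81.0667 uM/s


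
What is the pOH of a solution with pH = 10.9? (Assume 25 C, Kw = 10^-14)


pOH = 14 - pH
pOH = 14 - 10.9
pOH = 3.1

3.1


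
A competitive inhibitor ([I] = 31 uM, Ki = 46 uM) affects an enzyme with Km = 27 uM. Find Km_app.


Km_app = Km * (1 + [I]/Ki)
Km_app = 27 * (1 + 31/46)
Km_app = 45.1957 uM

45.1957 uM


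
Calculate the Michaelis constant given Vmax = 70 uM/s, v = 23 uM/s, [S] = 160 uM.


Km = [S] * (Vmax - v) / v
Km = 160 * (70 - 23) / 23
Km = 326.9565 uM

326.9565 uM


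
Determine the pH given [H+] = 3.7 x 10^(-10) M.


pH = -log10([H+])
pH = -log10(3.7 x 10^(-10))
pH = 9.4318

9.4318


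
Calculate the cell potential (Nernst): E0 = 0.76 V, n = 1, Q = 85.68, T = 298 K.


E = E0 - (RT/nF) * ln(Q)
E = 0.76 - (8.314 * 298 / (1 * 96485)) * ln(85.68)
E = 0.6457 V

0.6457 V


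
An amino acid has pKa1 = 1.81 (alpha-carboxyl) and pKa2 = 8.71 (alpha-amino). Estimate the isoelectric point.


pI = (pKa1 + pKa2) / 2
pI = (1.81 + 8.71) / 2
pI = 5.26

5.26


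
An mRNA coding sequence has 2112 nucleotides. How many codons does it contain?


codons = nucleotides / 3
codons = 2112 / 3 = 704

704


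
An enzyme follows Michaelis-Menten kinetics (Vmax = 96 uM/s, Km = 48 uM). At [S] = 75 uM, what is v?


v = Vmax * [S] / (Km + [S])
v = 96 * 75 / (48 + 75)
v = 58.5366 uM/s

58.5366 uM/s


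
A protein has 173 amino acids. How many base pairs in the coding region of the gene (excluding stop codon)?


Each amino acid = 1 codon = 3 bp
bp = 173 * 3 = 519 bp

519 bp


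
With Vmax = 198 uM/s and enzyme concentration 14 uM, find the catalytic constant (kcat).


kcat = Vmax / [E]t
kcat = 198 / 14
kcat = 14.1429 s^-1

14.1429 s^-1


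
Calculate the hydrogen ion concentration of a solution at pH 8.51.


[H+] = 10^(-pH)
[H+] = 10^(-8.51)
[H+] = 3.090e-09 M

3.090e-09 M


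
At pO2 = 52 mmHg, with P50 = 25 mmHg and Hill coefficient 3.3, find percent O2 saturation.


Y = pO2^n / (P50^n + pO2^n)
Y = 52^3.3 / (25^3.3 + 52^3.3)
Y = 91.81%

91.81%


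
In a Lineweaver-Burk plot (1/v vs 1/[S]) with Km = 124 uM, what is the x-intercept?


x-intercept = -1/Km
= -1/124
= -0.0081 1/uM

-0.0081 1/uM


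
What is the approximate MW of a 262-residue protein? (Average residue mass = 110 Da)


MW = n_residues * 110 Da
MW = 262 * 110
MW = 28820 Da

28820 Da


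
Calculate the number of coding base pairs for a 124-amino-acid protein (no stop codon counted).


Each amino acid = 1 codon = 3 bp
bp = 124 * 3 = 372 bp

372 bp


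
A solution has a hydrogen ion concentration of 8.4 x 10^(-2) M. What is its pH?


pH = -log10([H+])
pH = -log10(8.4 x 10^(-2))
pH = 1.0757

1.0757


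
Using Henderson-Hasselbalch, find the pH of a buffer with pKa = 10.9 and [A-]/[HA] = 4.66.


pH = pKa + log10([A-]/[HA])
pH = 10.9 + log10(4.66)
pH = 11.5684

11.5684


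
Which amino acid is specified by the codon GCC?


Standard genetic code lookup.
Codon GCC -> Ala

Ala


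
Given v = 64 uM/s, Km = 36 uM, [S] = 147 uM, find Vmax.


Vmax = v * (Km + [S]) / [S]
Vmax = 64 * (36 + 147) / 147
Vmax = 79.6735 uM/s

79.6735 uM/s


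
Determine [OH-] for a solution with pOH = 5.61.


[OH-] = 10^(-pOH)
[OH-] = 10^(-5.61)
[OH-] = 2.455e-06 M

2.455e-06 M


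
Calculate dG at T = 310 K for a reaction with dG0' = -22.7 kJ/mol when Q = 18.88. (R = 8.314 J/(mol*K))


dG = dG0' + RT * ln(Q) / 1000
dG = -22.7 + 8.314 * 310 * ln(18.88) / 1000
dG = -15.1275 kJ/mol

-15.1275 kJ/mol


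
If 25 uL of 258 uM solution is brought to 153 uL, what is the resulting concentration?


C2 = C1 * V1 / V2
C2 = 258 * 25 / 153
C2 = 42.1569 uM

42.1569 uM


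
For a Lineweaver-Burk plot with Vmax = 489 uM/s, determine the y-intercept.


y-intercept = 1/Vmax
= 1/489
= 0.002 s/uM

0.002 s/uM


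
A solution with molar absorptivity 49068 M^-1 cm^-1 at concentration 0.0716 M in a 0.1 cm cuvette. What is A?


A = epsilon * c * l
A = 49068 * 0.0716 * 0.1
A = 351.3269

351.3269


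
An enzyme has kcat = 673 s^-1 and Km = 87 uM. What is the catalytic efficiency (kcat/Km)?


Catalytic efficiency = kcat / Km
= 673 / 87
= 7.7356 uM^-1*s^-1

7.7356 uM^-1*s^-1


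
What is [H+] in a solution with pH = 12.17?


[H+] = 10^(-pH)
[H+] = 10^(-12.17)
[H+] = 6.761e-13 M

6.761e-13 M


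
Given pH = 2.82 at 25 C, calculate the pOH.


pOH = 14 - pH
pOH = 14 - 2.82
pOH = 11.18

11.18


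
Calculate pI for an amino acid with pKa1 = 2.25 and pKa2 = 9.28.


pI = (pKa1 + pKa2) / 2
pI = (2.25 + 9.28) / 2
pI = 5.765

5.765


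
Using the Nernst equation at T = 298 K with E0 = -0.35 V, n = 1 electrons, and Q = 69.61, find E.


E = E0 - (RT/nF) * ln(Q)
E = -0.35 - (8.314 * 298 / (1 * 96485)) * ln(69.61)
E = -0.459 V

-0.459 V


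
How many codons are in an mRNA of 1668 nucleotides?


codons = nucleotides / 3
codons = 1668 / 3 = 556

556


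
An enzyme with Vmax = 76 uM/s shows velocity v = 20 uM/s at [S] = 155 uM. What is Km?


Km = [S] * (Vmax - v) / v
Km = 155 * (76 - 20) / 20
Km = 434.0 uM

434.0 uM


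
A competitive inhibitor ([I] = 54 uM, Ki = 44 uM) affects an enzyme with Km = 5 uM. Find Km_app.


Km_app = Km * (1 + [I]/Ki)
Km_app = 5 * (1 + 54/44)
Km_app = 11.1364 uM

11.1364 uM


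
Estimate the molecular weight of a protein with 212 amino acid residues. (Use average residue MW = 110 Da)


MW = n_residues * 110 Da
MW = 212 * 110
MW = 23320 Da

23320 Da


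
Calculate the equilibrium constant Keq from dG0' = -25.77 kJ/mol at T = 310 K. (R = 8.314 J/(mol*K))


Keq = exp(-dG0 * 1000 / (R * T))
Keq = exp(-(-25.77) * 1000 / (8.314 * 310))
Keq = 21997.4279

21997.4279


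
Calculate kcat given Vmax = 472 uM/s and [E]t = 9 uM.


kcat = Vmax / [E]t
kcat = 472 / 9
kcat = 52.4444 s^-1

52.4444 s^-1


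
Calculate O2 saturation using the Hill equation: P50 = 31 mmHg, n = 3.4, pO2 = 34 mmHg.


Y = pO2^n / (P50^n + pO2^n)
Y = 34^3.4 / (31^3.4 + 34^3.4)
Y = 57.79%

57.79%


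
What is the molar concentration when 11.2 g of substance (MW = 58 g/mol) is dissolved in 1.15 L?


C = (mass / MW) / volume
C = (11.2 / 58) / 1.15
C = 0.1679 M

0.1679 M


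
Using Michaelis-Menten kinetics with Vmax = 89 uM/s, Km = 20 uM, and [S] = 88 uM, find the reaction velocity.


v = Vmax * [S] / (Km + [S])
v = 89 * 88 / (20 + 88)
v = 72.5185 uM/s

72.5185 uM/s


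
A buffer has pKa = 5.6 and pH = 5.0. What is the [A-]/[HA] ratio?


[A-]/[HA] = 10^(pH - pKa)
= 10^(5.0 - 5.6)
= 0.2512

0.2512


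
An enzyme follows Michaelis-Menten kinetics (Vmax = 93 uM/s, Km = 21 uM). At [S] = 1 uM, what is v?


v = Vmax * [S] / (Km + [S])
v = 93 * 1 / (21 + 1)
v = 4.2273 uM/s

4.2273 uM/s


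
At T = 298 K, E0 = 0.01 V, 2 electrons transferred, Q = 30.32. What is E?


E = E0 - (RT/nF) * ln(Q)
E = 0.01 - (8.314 * 298 / (2 * 96485)) * ln(30.32)
E = -0.0338 V

-0.0338 V


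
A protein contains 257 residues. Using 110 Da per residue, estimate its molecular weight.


MW = n_residues * 110 Da
MW = 257 * 110
MW = 28270 Da

28270 Da


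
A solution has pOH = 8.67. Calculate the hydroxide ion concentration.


[OH-] = 10^(-pOH)
[OH-] = 10^(-8.67)
[OH-] = 2.138e-09 M

2.138e-09 M


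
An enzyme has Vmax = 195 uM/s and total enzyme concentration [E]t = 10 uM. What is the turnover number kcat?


kcat = Vmax / [E]t
kcat = 195 / 10
kcat = 19.5 s^-1

19.5 s^-1


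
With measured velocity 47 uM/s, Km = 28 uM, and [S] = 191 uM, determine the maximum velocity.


Vmax = v * (Km + [S]) / [S]
Vmax = 47 * (28 + 191) / 191
Vmax = 53.8901 uM/s

53.8901 uM/s


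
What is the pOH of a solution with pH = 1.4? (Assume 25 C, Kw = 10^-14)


pOH = 14 - pH
pOH = 14 - 1.4
pOH = 12.6

12.6


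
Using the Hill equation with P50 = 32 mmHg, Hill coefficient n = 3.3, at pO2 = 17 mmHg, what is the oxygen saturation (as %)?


Y = pO2^n / (P50^n + pO2^n)
Y = 17^3.3 / (32^3.3 + 17^3.3)
Y = 11.03%

11.03%


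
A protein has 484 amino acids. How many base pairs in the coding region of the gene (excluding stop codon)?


Each amino acid = 1 codon = 3 bp
bp = 484 * 3 = 1452 bp

1452 bp


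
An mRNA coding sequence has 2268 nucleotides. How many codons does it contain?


codons = nucleotides / 3
codons = 2268 / 3 = 756

756


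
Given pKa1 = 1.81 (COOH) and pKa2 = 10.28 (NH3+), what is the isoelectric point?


pI = (pKa1 + pKa2) / 2
pI = (1.81 + 10.28) / 2
pI = 6.045

6.045


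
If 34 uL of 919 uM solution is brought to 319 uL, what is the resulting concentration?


C2 = C1 * V1 / V2
C2 = 919 * 34 / 319
C2 = 97.9498 uM

97.9498 uM


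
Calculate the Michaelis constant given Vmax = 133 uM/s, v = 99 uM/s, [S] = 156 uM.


Km = [S] * (Vmax - v) / v
Km = 156 * (133 - 99) / 99
Km = 53.5758 uM

53.5758 uM


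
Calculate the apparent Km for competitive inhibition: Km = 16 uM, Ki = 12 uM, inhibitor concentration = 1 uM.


Km_app = Km * (1 + [I]/Ki)
Km_app = 16 * (1 + 1/12)
Km_app = 17.3333 uM

17.3333 uM


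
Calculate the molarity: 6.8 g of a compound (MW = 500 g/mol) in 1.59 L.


C = (mass / MW) / volume
C = (6.8 / 500) / 1.59
C = 0.0086 M

0.0086 M


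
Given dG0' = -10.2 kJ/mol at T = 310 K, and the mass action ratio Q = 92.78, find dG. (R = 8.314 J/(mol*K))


dG = dG0' + RT * ln(Q) / 1000
dG = -10.2 + 8.314 * 310 * ln(92.78) / 1000
dG = 1.4759 kJ/mol

1.4759 kJ/mol


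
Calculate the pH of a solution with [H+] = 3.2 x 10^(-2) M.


pH = -log10([H+])
pH = -log10(3.2 x 10^(-2))
pH = 1.4949

1.4949


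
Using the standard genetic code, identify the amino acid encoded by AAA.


Standard genetic code lookup.
Codon AAA -> Lys

Lys


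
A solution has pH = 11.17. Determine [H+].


[H+] = 10^(-pH)
[H+] = 10^(-11.17)
[H+] = 6.761e-12 M

6.761e-12 M


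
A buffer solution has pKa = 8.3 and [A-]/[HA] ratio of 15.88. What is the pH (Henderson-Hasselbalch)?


pH = pKa + log10([A-]/[HA])
pH = 8.3 + log10(15.88)
pH = 9.5009

9.5009


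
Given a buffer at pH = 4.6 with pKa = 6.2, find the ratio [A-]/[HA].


[A-]/[HA] = 10^(pH - pKa)
= 10^(4.6 - 6.2)
= 0.0251

0.0251


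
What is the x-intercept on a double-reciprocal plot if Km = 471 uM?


x-intercept = -1/Km
= -1/471
= -0.0021 1/uM

-0.0021 1/uM


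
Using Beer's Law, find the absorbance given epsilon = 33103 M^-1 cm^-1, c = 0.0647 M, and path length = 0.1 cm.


A = epsilon * c * l
A = 33103 * 0.0647 * 0.1
A = 214.1764

214.1764


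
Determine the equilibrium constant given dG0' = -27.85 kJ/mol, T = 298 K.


Keq = exp(-dG0 * 1000 / (R * T))
Keq = exp(-(-27.85) * 1000 / (8.314 * 298))
Keq = 76179.2091

76179.2091


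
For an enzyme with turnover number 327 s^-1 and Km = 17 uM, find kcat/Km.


Catalytic efficiency = kcat / Km
= 327 / 17
= 19.2353 uM^-1*s^-1

19.2353 uM^-1*s^-1


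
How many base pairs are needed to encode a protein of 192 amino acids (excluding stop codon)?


Each amino acid = 1 codon = 3 bp
bp = 192 * 3 = 576 bp

576 bp


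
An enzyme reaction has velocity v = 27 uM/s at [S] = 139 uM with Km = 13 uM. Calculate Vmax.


Vmax = v * (Km + [S]) / [S]
Vmax = 27 * (13 + 139) / 139
Vmax = 29.5252 uM/s

29.5252 uM/s


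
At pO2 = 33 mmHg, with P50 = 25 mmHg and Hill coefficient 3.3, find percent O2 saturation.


Y = pO2^n / (P50^n + pO2^n)
Y = 33^3.3 / (25^3.3 + 33^3.3)
Y = 71.43%

71.43%


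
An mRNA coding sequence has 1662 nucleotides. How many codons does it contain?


codons = nucleotides / 3
codons = 1662 / 3 = 554

554


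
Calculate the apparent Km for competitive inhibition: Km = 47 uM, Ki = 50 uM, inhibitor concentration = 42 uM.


Km_app = Km * (1 + [I]/Ki)
Km_app = 47 * (1 + 42/50)
Km_app = 86.48 uM

86.48 uM


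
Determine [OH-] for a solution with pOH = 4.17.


[OH-] = 10^(-pOH)
[OH-] = 10^(-4.17)
[OH-] = 6.761e-05 M

6.761e-05 M


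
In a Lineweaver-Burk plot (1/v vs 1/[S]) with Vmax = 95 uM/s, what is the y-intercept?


y-intercept = 1/Vmax
= 1/95
= 0.0105 s/uM

0.0105 s/uM


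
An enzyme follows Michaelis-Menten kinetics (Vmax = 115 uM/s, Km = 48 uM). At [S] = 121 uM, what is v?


v = Vmax * [S] / (Km + [S])
v = 115 * 121 / (48 + 121)
v = 82.3373 uM/s

82.3373 uM/s


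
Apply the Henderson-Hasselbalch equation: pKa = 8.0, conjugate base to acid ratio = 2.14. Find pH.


pH = pKa + log10([A-]/[HA])
pH = 8.0 + log10(2.14)
pH = 8.3304

8.3304


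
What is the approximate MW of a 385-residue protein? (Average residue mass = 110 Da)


MW = n_residues * 110 Da
MW = 385 * 110
MW = 42350 Da

42350 Da


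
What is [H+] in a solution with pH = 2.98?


[H+] = 10^(-pH)
[H+] = 10^(-2.98)
[H+] = 0.001 M

0.001 M


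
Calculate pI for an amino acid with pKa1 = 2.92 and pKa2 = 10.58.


pI = (pKa1 + pKa2) / 2
pI = (2.92 + 10.58) / 2
pI = 6.75

6.75


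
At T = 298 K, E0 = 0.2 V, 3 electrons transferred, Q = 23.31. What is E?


E = E0 - (RT/nF) * ln(Q)
E = 0.2 - (8.314 * 298 / (3 * 96485)) * ln(23.31)
E = 0.173 V

0.173 V


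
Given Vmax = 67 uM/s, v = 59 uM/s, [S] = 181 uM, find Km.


Km = [S] * (Vmax - v) / v
Km = 181 * (67 - 59) / 59
Km = 24.5424 uM

24.5424 uM


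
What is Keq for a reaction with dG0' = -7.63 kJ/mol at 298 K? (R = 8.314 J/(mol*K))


Keq = exp(-dG0 * 1000 / (R * T))
Keq = exp(-(-7.63) * 1000 / (8.314 * 298))
Keq = 21.7503

21.7503


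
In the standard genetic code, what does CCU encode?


Standard genetic code lookup.
Codon CCU -> Pro

Pro


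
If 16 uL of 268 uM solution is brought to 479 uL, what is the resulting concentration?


C2 = C1 * V1 / V2
C2 = 268 * 16 / 479
C2 = 8.952 uM

8.952 uM


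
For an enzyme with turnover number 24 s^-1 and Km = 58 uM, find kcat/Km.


Catalytic efficiency = kcat / Km
= 24 / 58
= 0.4138 uM^-1*s^-1

0.4138 uM^-1*s^-1


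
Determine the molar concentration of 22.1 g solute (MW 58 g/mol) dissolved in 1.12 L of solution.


C = (mass / MW) / volume
C = (22.1 / 58) / 1.12
C = 0.3402 M

0.3402 M


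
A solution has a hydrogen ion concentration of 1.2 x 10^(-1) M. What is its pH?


pH = -log10([H+])
pH = -log10(1.2 x 10^(-1))
pH = 0.9208

0.9208


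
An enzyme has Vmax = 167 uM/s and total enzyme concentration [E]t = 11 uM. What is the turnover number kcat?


kcat = Vmax / [E]t
kcat = 167 / 11
kcat = 15.1818 s^-1

15.1818 s^-1


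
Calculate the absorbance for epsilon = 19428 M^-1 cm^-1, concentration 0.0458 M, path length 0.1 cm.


A = epsilon * c * l
A = 19428 * 0.0458 * 0.1
A = 88.9802

88.9802


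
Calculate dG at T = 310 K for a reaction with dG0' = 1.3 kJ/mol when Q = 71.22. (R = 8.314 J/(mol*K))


dG = dG0' + RT * ln(Q) / 1000
dG = 1.3 + 8.314 * 310 * ln(71.22) / 1000
dG = 12.2943 kJ/mol

12.2943 kJ/mol


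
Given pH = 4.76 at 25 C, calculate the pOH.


pOH = 14 - pH
pOH = 14 - 4.76
pOH = 9.24

9.24


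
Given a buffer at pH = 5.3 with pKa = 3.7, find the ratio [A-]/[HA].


[A-]/[HA] = 10^(pH - pKa)
= 10^(5.3 - 3.7)
= 39.8107

39.8107


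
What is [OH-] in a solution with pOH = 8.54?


[OH-] = 10^(-pOH)
[OH-] = 10^(-8.54)
[OH-] = 2.884e-09 M

2.884e-09 M


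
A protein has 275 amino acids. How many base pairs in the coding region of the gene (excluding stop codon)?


Each amino acid = 1 codon = 3 bp
bp = 275 * 3 = 825 bp

825 bp


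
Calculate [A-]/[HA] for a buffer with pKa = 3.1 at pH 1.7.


[A-]/[HA] = 10^(pH - pKa)
= 10^(1.7 - 3.1)
= 0.0398

0.0398


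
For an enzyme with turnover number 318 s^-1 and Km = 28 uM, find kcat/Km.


Catalytic efficiency = kcat / Km
= 318 / 28
= 11.3571 uM^-1*s^-1

11.3571 uM^-1*s^-1


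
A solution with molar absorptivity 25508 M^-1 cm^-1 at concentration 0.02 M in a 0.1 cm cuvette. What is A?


A = epsilon * c * l
A = 25508 * 0.02 * 0.1
A = 51.016

51.016


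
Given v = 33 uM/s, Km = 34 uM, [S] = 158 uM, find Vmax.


Vmax = v * (Km + [S]) / [S]
Vmax = 33 * (34 + 158) / 158
Vmax = 40.1013 uM/s

40.1013 uM/s


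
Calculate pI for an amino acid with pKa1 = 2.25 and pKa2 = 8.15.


pI = (pKa1 + pKa2) / 2
pI = (2.25 + 8.15) / 2
pI = 5.2

5.2


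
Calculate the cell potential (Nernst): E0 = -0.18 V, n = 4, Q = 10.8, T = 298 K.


E = E0 - (RT/nF) * ln(Q)
E = -0.18 - (8.314 * 298 / (4 * 96485)) * ln(10.8)
E = -0.1953 V

-0.1953 V


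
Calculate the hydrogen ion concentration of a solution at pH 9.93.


[H+] = 10^(-pH)
[H+] = 10^(-9.93)
[H+] = 1.175e-10 M

1.175e-10 M


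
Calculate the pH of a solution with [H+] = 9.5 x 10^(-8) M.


pH = -log10([H+])
pH = -log10(9.5 x 10^(-8))
pH = 7.0223

7.0223


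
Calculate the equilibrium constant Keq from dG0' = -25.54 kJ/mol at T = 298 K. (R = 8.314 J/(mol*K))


Keq = exp(-dG0 * 1000 / (R * T))
Keq = exp(-(-25.54) * 1000 / (8.314 * 298))
Keq = 29985.8065

29985.8065


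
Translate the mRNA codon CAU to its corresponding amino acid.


Standard genetic code lookup.
Codon CAU -> His

His


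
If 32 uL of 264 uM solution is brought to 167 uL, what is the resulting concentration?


C2 = C1 * V1 / V2
C2 = 264 * 32 / 167
C2 = 50.5868 uM

50.5868 uM


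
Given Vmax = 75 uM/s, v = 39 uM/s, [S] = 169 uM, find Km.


Km = [S] * (Vmax - v) / v
Km = 169 * (75 - 39) / 39
Km = 156.0 uM

156.0 uM


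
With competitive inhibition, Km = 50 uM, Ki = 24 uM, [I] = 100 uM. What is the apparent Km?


Km_app = Km * (1 + [I]/Ki)
Km_app = 50 * (1 + 100/24)
Km_app = 258.3333 uM

258.3333 uM


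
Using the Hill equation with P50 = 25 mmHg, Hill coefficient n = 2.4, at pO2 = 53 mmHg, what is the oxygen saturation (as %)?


Y = pO2^n / (P50^n + pO2^n)
Y = 53^2.4 / (25^2.4 + 53^2.4)
Y = 85.86%

85.86%


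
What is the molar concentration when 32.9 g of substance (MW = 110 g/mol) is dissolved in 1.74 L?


C = (mass / MW) / volume
C = (32.9 / 110) / 1.74
C = 0.1719 M

0.1719 M


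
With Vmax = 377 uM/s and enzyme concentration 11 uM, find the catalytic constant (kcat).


kcat = Vmax / [E]t
kcat = 377 / 11
kcat = 34.2727 s^-1

34.2727 s^-1


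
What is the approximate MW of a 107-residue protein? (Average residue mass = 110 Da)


MW = n_residues * 110 Da
MW = 107 * 110
MW = 11770 Da

11770 Da


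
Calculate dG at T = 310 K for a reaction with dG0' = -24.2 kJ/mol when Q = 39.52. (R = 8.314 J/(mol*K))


dG = dG0' + RT * ln(Q) / 1000
dG = -24.2 + 8.314 * 310 * ln(39.52) / 1000
dG = -14.7236 kJ/mol

-14.7236 kJ/mol


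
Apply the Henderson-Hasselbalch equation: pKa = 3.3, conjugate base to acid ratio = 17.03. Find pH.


pH = pKa + log10([A-]/[HA])
pH = 3.3 + log10(17.03)
pH = 4.5312

4.5312


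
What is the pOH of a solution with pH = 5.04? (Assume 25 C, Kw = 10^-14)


pOH = 14 - pH
pOH = 14 - 5.04
pOH = 8.96

8.96


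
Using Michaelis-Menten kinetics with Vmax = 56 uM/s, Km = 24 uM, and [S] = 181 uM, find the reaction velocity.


v = Vmax * [S] / (Km + [S])
v = 56 * 181 / (24 + 181)
v = 49.4439 uM/s

49.4439 uM/s


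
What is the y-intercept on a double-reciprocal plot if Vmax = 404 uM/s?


y-intercept = 1/Vmax
= 1/404
= 0.0025 s/uM

0.0025 s/uM


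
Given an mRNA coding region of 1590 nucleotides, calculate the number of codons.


codons = nucleotides / 3
codons = 1590 / 3 = 530

530


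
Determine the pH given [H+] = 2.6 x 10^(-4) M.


pH = -log10([H+])
pH = -log10(2.6 x 10^(-4))
pH = 3.585

3.585


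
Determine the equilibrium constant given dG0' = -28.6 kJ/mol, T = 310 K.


Keq = exp(-dG0 * 1000 / (R * T))
Keq = exp(-(-28.6) * 1000 / (8.314 * 310))
Keq = 65953.9542

65953.9542


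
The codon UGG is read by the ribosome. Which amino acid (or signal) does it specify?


Standard genetic code lookup.
Codon UGG -> Trp

Trp


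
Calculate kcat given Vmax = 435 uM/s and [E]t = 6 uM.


kcat = Vmax / [E]t
kcat = 435 / 6
kcat = 72.5 s^-1

72.5 s^-1


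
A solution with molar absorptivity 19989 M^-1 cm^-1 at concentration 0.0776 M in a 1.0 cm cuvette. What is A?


A = epsilon * c * l
A = 19989 * 0.0776 * 1.0
A = 1551.1464

1551.1464


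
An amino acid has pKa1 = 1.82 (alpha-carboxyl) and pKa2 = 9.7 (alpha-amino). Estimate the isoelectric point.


pI = (pKa1 + pKa2) / 2
pI = (1.82 + 9.7) / 2
pI = 5.76

5.76


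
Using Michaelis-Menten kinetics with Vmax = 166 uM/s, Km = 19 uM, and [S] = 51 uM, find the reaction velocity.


v = Vmax * [S] / (Km + [S])
v = 166 * 51 / (19 + 51)
v = 120.9429 uM/s

120.9429 uM/s


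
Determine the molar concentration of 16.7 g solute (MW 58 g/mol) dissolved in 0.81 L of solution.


C = (mass / MW) / volume
C = (16.7 / 58) / 0.81
C = 0.3555 M

0.3555 M


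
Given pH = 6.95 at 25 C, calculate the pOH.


pOH = 14 - pH
pOH = 14 - 6.95
pOH = 7.05

7.05


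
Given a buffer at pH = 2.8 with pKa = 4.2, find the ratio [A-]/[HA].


[A-]/[HA] = 10^(pH - pKa)
= 10^(2.8 - 4.2)
= 0.0398

0.0398


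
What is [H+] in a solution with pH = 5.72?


[H+] = 10^(-pH)
[H+] = 10^(-5.72)
[H+] = 1.905e-06 M

1.905e-06 M


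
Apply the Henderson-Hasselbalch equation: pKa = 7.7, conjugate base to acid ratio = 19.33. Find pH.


pH = pKa + log10([A-]/[HA])
pH = 7.7 + log10(19.33)
pH = 8.9862

8.9862


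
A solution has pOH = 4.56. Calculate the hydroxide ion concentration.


[OH-] = 10^(-pOH)
[OH-] = 10^(-4.56)
[OH-] = 2.754e-05 M

2.754e-05 M


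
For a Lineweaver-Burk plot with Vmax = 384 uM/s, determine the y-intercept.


y-intercept = 1/Vmax
= 1/384
= 0.0026 s/uM

0.0026 s/uM


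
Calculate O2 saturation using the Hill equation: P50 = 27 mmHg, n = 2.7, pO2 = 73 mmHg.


Y = pO2^n / (P50^n + pO2^n)
Y = 73^2.7 / (27^2.7 + 73^2.7)
Y = 93.62%

93.62%


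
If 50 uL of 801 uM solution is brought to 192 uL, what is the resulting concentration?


C2 = C1 * V1 / V2
C2 = 801 * 50 / 192
C2 = 208.5938 uM

208.5938 uM


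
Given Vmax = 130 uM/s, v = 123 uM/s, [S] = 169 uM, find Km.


Km = [S] * (Vmax - v) / v
Km = 169 * (130 - 123) / 123
Km = 9.6179 uM

9.6179 uM


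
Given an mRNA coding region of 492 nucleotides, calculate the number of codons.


codons = nucleotides / 3
codons = 492 / 3 = 164

164


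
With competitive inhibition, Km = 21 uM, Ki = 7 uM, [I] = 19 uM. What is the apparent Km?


Km_app = Km * (1 + [I]/Ki)
Km_app = 21 * (1 + 19/7)
Km_app = 78.0 uM

78.0 uM


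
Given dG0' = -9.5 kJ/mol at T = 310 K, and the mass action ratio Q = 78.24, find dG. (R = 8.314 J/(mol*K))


dG = dG0' + RT * ln(Q) / 1000
dG = -9.5 + 8.314 * 310 * ln(78.24) / 1000
dG = 1.7366 kJ/mol

1.7366 kJ/mol


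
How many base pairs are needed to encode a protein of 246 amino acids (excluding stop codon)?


Each amino acid = 1 codon = 3 bp
bp = 246 * 3 = 738 bp

738 bp


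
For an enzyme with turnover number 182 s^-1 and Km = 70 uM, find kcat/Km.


Catalytic efficiency = kcat / Km
= 182 / 70
= 2.6 uM^-1*s^-1

2.6 uM^-1*s^-1


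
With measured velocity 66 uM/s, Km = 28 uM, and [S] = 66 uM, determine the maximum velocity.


Vmax = v * (Km + [S]) / [S]
Vmax = 66 * (28 + 66) / 66
Vmax = 94.0 uM/s

94.0 uM/s


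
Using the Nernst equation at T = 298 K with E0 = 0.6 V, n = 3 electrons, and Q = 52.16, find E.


E = E0 - (RT/nF) * ln(Q)
E = 0.6 - (8.314 * 298 / (3 * 96485)) * ln(52.16)
E = 0.5662 V

0.5662 V


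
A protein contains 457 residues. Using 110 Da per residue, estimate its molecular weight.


MW = n_residues * 110 Da
MW = 457 * 110
MW = 50270 Da

50270 Da


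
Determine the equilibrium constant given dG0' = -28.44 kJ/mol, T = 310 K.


Keq = exp(-dG0 * 1000 / (R * T))
Keq = exp(-(-28.44) * 1000 / (8.314 * 310))
Keq = 61984.0644

61984.0644


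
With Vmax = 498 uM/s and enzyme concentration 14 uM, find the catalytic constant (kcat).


kcat = Vmax / [E]t
kcat = 498 / 14
kcat = 35.5714 s^-1

35.5714 s^-1


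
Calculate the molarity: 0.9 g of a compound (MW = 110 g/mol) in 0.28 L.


C = (mass / MW) / volume
C = (0.9 / 110) / 0.28
C = 0.0292 M

0.0292 M


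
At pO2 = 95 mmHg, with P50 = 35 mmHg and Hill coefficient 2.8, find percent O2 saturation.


Y = pO2^n / (P50^n + pO2^n)
Y = 95^2.8 / (35^2.8 + 95^2.8)
Y = 94.25%

94.25%


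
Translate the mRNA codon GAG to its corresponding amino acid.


Standard genetic code lookup.
Codon GAG -> Glu

Glu


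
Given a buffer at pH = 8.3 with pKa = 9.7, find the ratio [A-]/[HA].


[A-]/[HA] = 10^(pH - pKa)
= 10^(8.3 - 9.7)
= 0.0398

0.0398


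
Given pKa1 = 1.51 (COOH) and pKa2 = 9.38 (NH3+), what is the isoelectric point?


pI = (pKa1 + pKa2) / 2
pI = (1.51 + 9.38) / 2
pI = 5.445

5.445


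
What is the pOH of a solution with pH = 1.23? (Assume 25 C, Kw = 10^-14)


pOH = 14 - pH
pOH = 14 - 1.23
pOH = 12.77

12.77


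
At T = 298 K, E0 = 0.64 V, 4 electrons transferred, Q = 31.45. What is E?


E = E0 - (RT/nF) * ln(Q)
E = 0.64 - (8.314 * 298 / (4 * 96485)) * ln(31.45)
E = 0.6179 V

0.6179 V


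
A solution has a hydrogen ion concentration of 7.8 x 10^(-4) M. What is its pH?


pH = -log10([H+])
pH = -log10(7.8 x 10^(-4))
pH = 3.1079

3.1079


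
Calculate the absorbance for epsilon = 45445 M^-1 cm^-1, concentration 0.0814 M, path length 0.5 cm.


A = epsilon * c * l
A = 45445 * 0.0814 * 0.5
A = 1849.6115

1849.6115


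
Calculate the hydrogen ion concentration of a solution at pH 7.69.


[H+] = 10^(-pH)
[H+] = 10^(-7.69)
[H+] = 2.042e-08 M

2.042e-08 M


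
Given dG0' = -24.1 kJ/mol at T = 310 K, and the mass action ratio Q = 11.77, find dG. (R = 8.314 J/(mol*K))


dG = dG0' + RT * ln(Q) / 1000
dG = -24.1 + 8.314 * 310 * ln(11.77) / 1000
dG = -17.7454 kJ/mol

-17.7454 kJ/mol


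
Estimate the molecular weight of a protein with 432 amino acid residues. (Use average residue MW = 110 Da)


MW = n_residues * 110 Da
MW = 432 * 110
MW = 47520 Da

47520 Da


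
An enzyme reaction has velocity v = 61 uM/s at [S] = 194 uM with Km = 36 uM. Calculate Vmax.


Vmax = v * (Km + [S]) / [S]
Vmax = 61 * (36 + 194) / 194
Vmax = 72.3196 uM/s

72.3196 uM/s
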